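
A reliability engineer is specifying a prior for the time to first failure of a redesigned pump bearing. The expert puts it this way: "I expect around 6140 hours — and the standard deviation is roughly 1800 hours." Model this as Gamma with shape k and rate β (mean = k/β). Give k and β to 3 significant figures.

For Gamma(k, rate β): mean = k/β, variance = k/β², so CV = 1/√k.
CV = SD/mean = 1800/6140 = 0.2932, hence k = 1/CV² = 11.6.
Then β = k/mean = 11.6/6140 = 0.0019.

k ≈ 11.6, β ≈ 0.0019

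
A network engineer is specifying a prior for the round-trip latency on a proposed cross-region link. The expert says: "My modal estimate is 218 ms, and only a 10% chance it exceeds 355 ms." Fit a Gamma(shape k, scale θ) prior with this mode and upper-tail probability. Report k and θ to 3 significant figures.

Gamma(k,θ) with k>1 has mode (k−1)θ, so θ = 218/(k−1).
Need P(X < 355) = 0.9 with θ tied to k this way. Start at k = 2, θ = 218: P(X<355) ≈ 0.484.
Too low — raise k to concentrate. Iterating converges to k ≈ 8.92.
Then θ = 218/(8.92−1) ≈ 27.5.

k ≈ 8.92, θ ≈ 27.5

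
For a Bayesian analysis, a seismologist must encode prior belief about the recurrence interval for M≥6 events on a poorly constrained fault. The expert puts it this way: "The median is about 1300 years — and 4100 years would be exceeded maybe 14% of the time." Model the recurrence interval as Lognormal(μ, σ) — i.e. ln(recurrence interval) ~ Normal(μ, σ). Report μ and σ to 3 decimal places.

If T ~ Lognormal(μ,σ) then ln T ~ Normal(μ,σ), so the p-quantile of ln T is μ + z_p·σ.
ln(1300) = 7.17 and ln(4100) = 8.319; z_{0.5} = 0, z_{0.86} = 1.08.
σ = (8.319 − 7.17)/(1.08 − (0)) = 1.063.
μ = 7.17 − (0)·1.063 = 7.170.

μ ≈ 7.170, σ ≈ 1.063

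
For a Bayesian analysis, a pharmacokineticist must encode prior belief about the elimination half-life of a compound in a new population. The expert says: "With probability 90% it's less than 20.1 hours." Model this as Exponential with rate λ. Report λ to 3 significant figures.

P(T < 20.1) = 1 − e^(−λ·20.1) = 0.9, so λ = −ln(1−0.9)/20.1 = −ln(0.1)/20.1 = 0.115.

λ ≈ 0.115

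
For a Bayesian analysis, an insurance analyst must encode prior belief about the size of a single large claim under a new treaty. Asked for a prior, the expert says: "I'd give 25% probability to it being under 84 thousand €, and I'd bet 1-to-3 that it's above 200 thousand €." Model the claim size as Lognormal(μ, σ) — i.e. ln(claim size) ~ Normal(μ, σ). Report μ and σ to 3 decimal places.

μ ≈ 4.865, σ ≈ 0.643

If T ~ Lognormal(μ,σ) then ln T ~ Normal(μ,σ), so the p-quantile of ln T is μ + z_p·σ.
ln(84) = 4.431 and ln(200) = 5.298; z_{0.25} = -0.6745, z_{0.75} = 0.6745.
σ = (5.298 − 4.431)/(0.6745 − (-0.6745)) = 0.643.
μ = 4.431 − (-0.6745)·0.643 = 4.865.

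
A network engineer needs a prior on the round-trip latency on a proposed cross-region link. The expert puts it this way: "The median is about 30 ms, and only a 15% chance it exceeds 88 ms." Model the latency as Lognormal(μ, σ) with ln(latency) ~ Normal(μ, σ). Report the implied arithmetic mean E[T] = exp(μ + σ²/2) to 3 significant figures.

If T ~ Lognormal(μ,σ) then ln T ~ Normal(μ,σ), so the p-quantile of ln T is μ + z_p·σ.
ln(30) = 3.401 and ln(88) = 4.477; z_{0.5} = 0, z_{0.85} = 1.036.
σ = (4.477 − 3.401)/(1.036 − (0)) = 1.038.
μ = 3.401 − (0)·1.038 = 3.401.
E[T] = exp(μ + σ²/2) = exp(3.401 + 0.5390) = 51.4 ms.

E[T] ≈ 51.4 ms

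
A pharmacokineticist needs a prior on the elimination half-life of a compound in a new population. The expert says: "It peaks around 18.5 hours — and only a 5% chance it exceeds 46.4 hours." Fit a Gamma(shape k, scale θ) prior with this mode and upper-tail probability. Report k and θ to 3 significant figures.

k ≈ 4.21, θ ≈ 5.76

Gamma(k,θ) with k>1 has mode (k−1)θ, so θ = 18.5/(k−1).
Need P(X < 46.4) = 0.95 with θ tied to k this way. Start at k = 2, θ = 18.5: P(X<46.4) ≈ 0.714.
Too low — raise k to concentrate. Iterating converges to k ≈ 4.21.
Then θ = 18.5/(4.21−1) ≈ 5.76.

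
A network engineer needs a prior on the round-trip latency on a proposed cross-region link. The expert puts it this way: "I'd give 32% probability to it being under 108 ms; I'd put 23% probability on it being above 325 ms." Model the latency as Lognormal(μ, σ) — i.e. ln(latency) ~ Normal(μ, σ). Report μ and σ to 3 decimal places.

μ ≈ 5.109, σ ≈ 0.913

If T ~ Lognormal(μ,σ) then ln T ~ Normal(μ,σ), so the p-quantile of ln T is μ + z_p·σ.
ln(108) = 4.682 and ln(325) = 5.784; z_{0.32} = -0.4677, z_{0.77} = 0.7388.
σ = (5.784 − 4.682)/(0.7388 − (-0.4677)) = 0.913.
μ = 4.682 − (-0.4677)·0.913 = 5.109.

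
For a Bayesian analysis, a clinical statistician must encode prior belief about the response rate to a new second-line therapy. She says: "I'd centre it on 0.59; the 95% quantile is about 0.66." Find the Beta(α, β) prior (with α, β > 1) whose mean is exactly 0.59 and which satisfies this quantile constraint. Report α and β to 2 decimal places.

With mean 0.59 fixed, write α = 0.59s, β = 0.41s where s = α+β.
Need P(θ < 0.66) = 0.95 under Beta(0.59s, 0.41s). Normal approximation: (q−m)/√(m(1−m)/s) ≈ z_{0.95} = 1.64, so s ≈ 0.59·0.41·(1.64)²/(0.66−0.59)² = 133.6.
At s = 133.6: P(θ<0.66) ≈ 0.952. Adjusting to match 0.95 gives s ≈ 129.70.
So α = 0.59·129.70 ≈ 76.52, β = 0.41·129.70 ≈ 53.18.

α ≈ 76.52, β ≈ 53.18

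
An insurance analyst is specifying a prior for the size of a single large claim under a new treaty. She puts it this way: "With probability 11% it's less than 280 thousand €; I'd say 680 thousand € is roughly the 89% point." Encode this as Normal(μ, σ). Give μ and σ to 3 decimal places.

The p-quantile of Normal(μ,σ) is μ + z_p·σ, with z_{0.11} = -1.227 and z_{0.89} = 1.227.
Eliminate σ: μ = (z₂·x₁ − z₁·x₂)/(z₂ − z₁) = (1.227·280 − (-1.227)·680)/2.453 = 480.000.
Then σ = (x₂ − x₁)/(z₂ − z₁) = (680 − 280)/2.453 = 163.062.

μ = 480.000, σ = 163.062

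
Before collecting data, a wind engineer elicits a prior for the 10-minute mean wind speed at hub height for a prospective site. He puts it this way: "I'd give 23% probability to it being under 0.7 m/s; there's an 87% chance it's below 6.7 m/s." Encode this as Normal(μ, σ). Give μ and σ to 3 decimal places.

The p-quantile of Normal(μ,σ) is μ + z_p·σ, with z_{0.23} = -0.7388 and z_{0.87} = 1.126.
Eliminate σ: μ = (z₂·x₁ − z₁·x₂)/(z₂ − z₁) = (1.126·0.7 − (-0.7388)·6.7)/1.865 = 3.077.
Then σ = (x₂ − x₁)/(z₂ − z₁) = (6.7 − 0.7)/1.865 = 3.217.

μ = 3.077, σ = 3.217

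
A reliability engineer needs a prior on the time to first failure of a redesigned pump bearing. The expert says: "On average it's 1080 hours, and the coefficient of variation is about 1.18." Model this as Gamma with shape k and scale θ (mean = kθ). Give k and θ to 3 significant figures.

k ≈ 0.718, θ ≈ 1500

For Gamma(k, scale θ): mean = kθ, variance = kθ², so CV = 1/√k.
CV = 1.18, hence k = 1/CV² = 0.718.
Then θ = mean/k = 1080/0.718 = 1500.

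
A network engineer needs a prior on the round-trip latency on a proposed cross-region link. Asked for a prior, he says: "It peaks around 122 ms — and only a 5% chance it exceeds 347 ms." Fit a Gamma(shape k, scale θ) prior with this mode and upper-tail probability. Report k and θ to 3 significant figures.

k ≈ 3.44, θ ≈ 49.9

Gamma(k,θ) with k>1 has mode (k−1)θ, so θ = 122/(k−1).
Need P(X < 347) = 0.95 with θ tied to k this way. Start at k = 2, θ = 122: P(X<347) ≈ 0.776.
Too low — raise k to concentrate. Iterating converges to k ≈ 3.44.
Then θ = 122/(3.44−1) ≈ 49.9.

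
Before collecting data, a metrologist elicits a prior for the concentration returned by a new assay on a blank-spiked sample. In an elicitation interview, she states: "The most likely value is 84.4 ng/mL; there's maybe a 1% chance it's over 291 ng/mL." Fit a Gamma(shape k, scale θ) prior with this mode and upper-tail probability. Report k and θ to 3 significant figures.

Gamma(k,θ) with k>1 has mode (k−1)θ, so θ = 84.4/(k−1).
Need P(X < 291) = 0.99 with θ tied to k this way. Start at k = 2, θ = 84.4: P(X<291) ≈ 0.858.
Too low — raise k to concentrate. Iterating converges to k ≈ 3.84.
Then θ = 84.4/(3.84−1) ≈ 29.7.

k ≈ 3.84, θ ≈ 29.7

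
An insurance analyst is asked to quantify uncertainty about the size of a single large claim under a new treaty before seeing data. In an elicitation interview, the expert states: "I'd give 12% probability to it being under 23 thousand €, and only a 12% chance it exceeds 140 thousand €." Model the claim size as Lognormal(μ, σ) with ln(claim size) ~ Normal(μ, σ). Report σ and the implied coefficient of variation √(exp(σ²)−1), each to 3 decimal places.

If T ~ Lognormal(μ,σ) then ln T ~ Normal(μ,σ), so the p-quantile of ln T is μ + z_p·σ.
ln(23) = 3.135 and ln(140) = 4.942; z_{0.12} = -1.175, z_{0.88} = 1.175.
σ = (4.942 − 3.135)/(1.175 − (-1.175)) = 0.769.
μ = 3.135 − (-1.175)·0.769 = 4.039.
CV = √(exp(σ²)−1) = √(exp(0.5907)−1) = 0.897.

σ ≈ 0.769, CV ≈ 0.897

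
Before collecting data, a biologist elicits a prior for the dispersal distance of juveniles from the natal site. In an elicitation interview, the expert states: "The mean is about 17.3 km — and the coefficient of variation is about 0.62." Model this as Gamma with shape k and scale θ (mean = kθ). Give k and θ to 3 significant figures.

k ≈ 2.6, θ ≈ 6.65

For Gamma(k, scale θ): mean = kθ, variance = kθ², so CV = 1/√k.
CV = 0.62, hence k = 1/CV² = 2.6.
Then θ = mean/k = 17.3/2.6 = 6.65.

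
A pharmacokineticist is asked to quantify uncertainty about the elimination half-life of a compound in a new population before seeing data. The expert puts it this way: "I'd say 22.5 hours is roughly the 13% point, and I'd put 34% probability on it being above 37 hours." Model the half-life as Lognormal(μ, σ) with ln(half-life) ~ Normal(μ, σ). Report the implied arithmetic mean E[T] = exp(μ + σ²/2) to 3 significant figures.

If T ~ Lognormal(μ,σ) then ln T ~ Normal(μ,σ), so the p-quantile of ln T is μ + z_p·σ.
ln(22.5) = 3.114 and ln(37) = 3.611; z_{0.13} = -1.126, z_{0.66} = 0.4125.
σ = (3.611 − 3.114)/(0.4125 − (-1.126)) = 0.323.
μ = 3.114 − (-1.126)·0.323 = 3.478.
E[T] = exp(μ + σ²/2) = exp(3.478 + 0.0522) = 34.1 hours.

E[T] ≈ 34.1 hours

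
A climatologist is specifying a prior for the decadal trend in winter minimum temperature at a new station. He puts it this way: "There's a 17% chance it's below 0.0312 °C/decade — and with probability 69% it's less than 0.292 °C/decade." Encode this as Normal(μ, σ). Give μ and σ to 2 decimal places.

μ = 0.20, σ = 0.18

For Normal(μ,σ), the p-quantile is μ + z_p·σ. Here z_{0.17} = -0.9542, z_{0.69} = 0.4959.
So 0.0312 = μ − 0.9542σ and 0.292 = μ + 0.4959σ.
Subtracting: σ = (0.292 − 0.0312)/(0.4959 − (-0.9542)) = 0.18.
Then μ = 0.0312 − (-0.9542)·0.18 = 0.20.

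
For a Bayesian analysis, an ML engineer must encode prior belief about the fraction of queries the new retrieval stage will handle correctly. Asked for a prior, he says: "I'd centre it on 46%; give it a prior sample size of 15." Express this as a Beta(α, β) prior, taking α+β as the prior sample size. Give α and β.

Under the effective-sample-size interpretation, Beta(α, β) has prior mean α/(α+β) and prior sample size α+β.
So α+β = 15 and α/(α+β) = 0.46, giving α = 0.46·15 = 6.9 and β = 15 − 6.9 = 8.1.

α = 6.9, β = 8.1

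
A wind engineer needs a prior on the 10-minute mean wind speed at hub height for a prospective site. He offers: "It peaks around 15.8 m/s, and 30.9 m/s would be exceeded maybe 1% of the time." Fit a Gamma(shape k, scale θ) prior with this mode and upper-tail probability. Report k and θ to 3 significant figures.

k ≈ 12, θ ≈ 1.44

Gamma(k,θ) with k>1 has mode (k−1)θ, so θ = 15.8/(k−1).
Need P(X < 30.9) = 0.99 with θ tied to k this way. Start at k = 2, θ = 15.8: P(X<30.9) ≈ 0.582.
Too low — raise k to concentrate. Iterating converges to k ≈ 12.
Then θ = 15.8/(12−1) ≈ 1.44.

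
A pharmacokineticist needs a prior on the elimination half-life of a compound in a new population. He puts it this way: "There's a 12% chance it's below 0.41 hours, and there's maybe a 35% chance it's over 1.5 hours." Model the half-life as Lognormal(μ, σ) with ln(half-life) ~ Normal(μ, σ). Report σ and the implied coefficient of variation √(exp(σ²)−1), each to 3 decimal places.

If T ~ Lognormal(μ,σ) then ln T ~ Normal(μ,σ), so the p-quantile of ln T is μ + z_p·σ.
ln(0.41) = -0.8916 and ln(1.5) = 0.4055; z_{0.12} = -1.175, z_{0.65} = 0.3853.
σ = (0.4055 − -0.8916)/(0.3853 − (-1.175)) = 0.831.
μ = -0.8916 − (-1.175)·0.831 = 0.085.
CV = √(exp(σ²)−1) = √(exp(0.6910)−1) = 0.998.

σ ≈ 0.831, CV ≈ 0.998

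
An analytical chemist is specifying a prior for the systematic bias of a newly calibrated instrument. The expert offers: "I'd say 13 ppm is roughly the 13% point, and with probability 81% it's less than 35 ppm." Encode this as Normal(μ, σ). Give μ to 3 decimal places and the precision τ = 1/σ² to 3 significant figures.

For Normal(μ,σ), the p-quantile is μ + z_p·σ. Here z_{0.13} = -1.126, z_{0.81} = 0.8779.
So 13 = μ − 1.126σ and 35 = μ + 0.8779σ.
Subtracting: σ = (35 − 13)/(0.8779 − (-1.126)) = 10.976.
Then μ = 13 − (-1.126)·10.976 = 25.364.
Precision τ = 1/σ² = 1/10.98² = 0.0083.

μ = 25.364, τ = 0.0083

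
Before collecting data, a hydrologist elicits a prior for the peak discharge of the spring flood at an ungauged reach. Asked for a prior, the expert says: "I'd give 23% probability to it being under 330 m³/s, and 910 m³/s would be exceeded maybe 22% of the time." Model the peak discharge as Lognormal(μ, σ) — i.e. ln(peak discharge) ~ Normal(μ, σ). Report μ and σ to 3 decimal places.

μ ≈ 6.295, σ ≈ 0.671

If T ~ Lognormal(μ,σ) then ln T ~ Normal(μ,σ), so the p-quantile of ln T is μ + z_p·σ.
ln(330) = 5.799 and ln(910) = 6.813; z_{0.23} = -0.7388, z_{0.78} = 0.7722.
σ = (6.813 − 5.799)/(0.7722 − (-0.7388)) = 0.671.
μ = 5.799 − (-0.7388)·0.671 = 6.295.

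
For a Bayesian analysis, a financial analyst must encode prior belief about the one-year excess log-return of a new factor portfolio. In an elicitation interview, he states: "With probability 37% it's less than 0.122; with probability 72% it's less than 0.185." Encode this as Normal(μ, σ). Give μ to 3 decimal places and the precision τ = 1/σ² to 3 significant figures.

μ = 0.145, τ = 211

The p-quantile of Normal(μ,σ) is μ + z_p·σ, with z_{0.37} = -0.3319 and z_{0.72} = 0.5828.
Eliminate σ: μ = (z₂·x₁ − z₁·x₂)/(z₂ − z₁) = (0.5828·0.122 − (-0.3319)·0.185)/0.9147 = 0.145.
Then σ = (x₂ − x₁)/(z₂ − z₁) = (0.185 − 0.122)/0.9147 = 0.069.
Precision τ = 1/σ² = 1/0.06888² = 211.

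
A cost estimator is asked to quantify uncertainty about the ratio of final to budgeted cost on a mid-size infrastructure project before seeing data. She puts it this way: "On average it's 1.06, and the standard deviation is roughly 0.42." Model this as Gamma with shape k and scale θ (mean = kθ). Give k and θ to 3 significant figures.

k ≈ 6.37, θ ≈ 0.166

For Gamma(k, scale θ): mean = kθ, variance = kθ², so CV = 1/√k.
CV = SD/mean = 0.42/1.06 = 0.3962, hence k = 1/CV² = 6.37.
Then θ = mean/k = 1.06/6.37 = 0.166.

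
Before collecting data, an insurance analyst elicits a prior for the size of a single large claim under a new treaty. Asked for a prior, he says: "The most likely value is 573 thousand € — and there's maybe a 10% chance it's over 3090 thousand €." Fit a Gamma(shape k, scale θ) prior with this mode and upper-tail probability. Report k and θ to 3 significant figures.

Gamma(k,θ) with k>1 has mode (k−1)θ, so θ = 573/(k−1).
Need P(X < 3090) = 0.9 with θ tied to k this way. Start at k = 2, θ = 573: P(X<3090) ≈ 0.971.
Too high — lower k to spread out. Iterating converges to k ≈ 1.61.
Then θ = 573/(1.61−1) ≈ 936.

k ≈ 1.61, θ ≈ 936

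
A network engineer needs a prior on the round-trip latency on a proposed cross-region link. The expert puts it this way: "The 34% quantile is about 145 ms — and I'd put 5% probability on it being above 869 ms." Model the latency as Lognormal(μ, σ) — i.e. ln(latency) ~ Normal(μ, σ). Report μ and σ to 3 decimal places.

If T ~ Lognormal(μ,σ) then ln T ~ Normal(μ,σ), so the p-quantile of ln T is μ + z_p·σ.
ln(145) = 4.977 and ln(869) = 6.767; z_{0.34} = -0.4125, z_{0.95} = 1.645.
σ = (6.767 − 4.977)/(1.645 − (-0.4125)) = 0.870.
μ = 4.977 − (-0.4125)·0.870 = 5.336.

μ ≈ 5.336, σ ≈ 0.870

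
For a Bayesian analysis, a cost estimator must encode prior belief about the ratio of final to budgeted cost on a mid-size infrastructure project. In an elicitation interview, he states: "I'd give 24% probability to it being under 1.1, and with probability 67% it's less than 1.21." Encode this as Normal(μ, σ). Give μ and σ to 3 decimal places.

μ = 1.168, σ = 0.096

The p-quantile of Normal(μ,σ) is μ + z_p·σ, with z_{0.24} = -0.7063 and z_{0.67} = 0.4399.
Eliminate σ: μ = (z₂·x₁ − z₁·x₂)/(z₂ − z₁) = (0.4399·1.1 − (-0.7063)·1.21)/1.146 = 1.168.
Then σ = (x₂ − x₁)/(z₂ − z₁) = (1.21 − 1.1)/1.146 = 0.096.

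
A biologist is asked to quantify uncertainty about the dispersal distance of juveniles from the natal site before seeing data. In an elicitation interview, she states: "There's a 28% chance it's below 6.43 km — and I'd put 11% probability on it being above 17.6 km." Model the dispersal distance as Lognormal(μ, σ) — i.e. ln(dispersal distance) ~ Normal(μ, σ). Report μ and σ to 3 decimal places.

If T ~ Lognormal(μ,σ) then ln T ~ Normal(μ,σ), so the p-quantile of ln T is μ + z_p·σ.
ln(6.43) = 1.861 and ln(17.6) = 2.868; z_{0.28} = -0.5828, z_{0.89} = 1.227.
σ = (2.868 − 1.861)/(1.227 − (-0.5828)) = 0.557.
μ = 1.861 − (-0.5828)·0.557 = 2.185.

μ ≈ 2.185, σ ≈ 0.557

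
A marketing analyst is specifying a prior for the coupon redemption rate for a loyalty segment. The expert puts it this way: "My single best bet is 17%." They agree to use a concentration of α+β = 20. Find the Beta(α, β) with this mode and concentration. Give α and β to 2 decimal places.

α = 4.06, β = 15.94

For α,β > 1 the Beta mode is (α−1)/(α+β−2). With α+β = 20, the mode is (α−1)/18.
Set (α−1)/18 = 0.17 → α = 1 + 0.17·18 = 4.06.
β = 20 − α = 15.94.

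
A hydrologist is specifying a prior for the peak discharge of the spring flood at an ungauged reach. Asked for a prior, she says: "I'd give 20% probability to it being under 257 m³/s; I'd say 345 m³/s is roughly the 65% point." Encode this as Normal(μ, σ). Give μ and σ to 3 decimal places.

For Normal(μ,σ), the p-quantile is μ + z_p·σ. Here z_{0.2} = -0.8416, z_{0.65} = 0.3853.
So 257 = μ − 0.8416σ and 345 = μ + 0.3853σ.
Subtracting: σ = (345 − 257)/(0.3853 − (-0.8416)) = 71.723.
Then μ = 257 − (-0.8416)·71.723 = 317.364.

μ = 317.364, σ = 71.723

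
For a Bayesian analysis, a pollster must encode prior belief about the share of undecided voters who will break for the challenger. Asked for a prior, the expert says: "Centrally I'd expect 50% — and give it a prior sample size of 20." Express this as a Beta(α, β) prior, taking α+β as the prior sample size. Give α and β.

α = 10, β = 10

Under the effective-sample-size interpretation, Beta(α, β) has prior mean α/(α+β) and prior sample size α+β.
So α+β = 20 and α/(α+β) = 0.5, giving α = 0.5·20 = 10 and β = 20 − 10 = 10.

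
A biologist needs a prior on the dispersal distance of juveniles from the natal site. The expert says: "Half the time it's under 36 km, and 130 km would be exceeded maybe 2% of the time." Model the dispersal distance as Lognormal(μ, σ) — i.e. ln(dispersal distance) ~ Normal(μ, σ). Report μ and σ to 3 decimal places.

μ ≈ 3.584, σ ≈ 0.625

If T ~ Lognormal(μ,σ) then ln T ~ Normal(μ,σ), so the p-quantile of ln T is μ + z_p·σ.
ln(36) = 3.584 and ln(130) = 4.868; z_{0.5} = 0, z_{0.98} = 2.054.
σ = (4.868 − 3.584)/(2.054 − (0)) = 0.625.
μ = 3.584 − (0)·0.625 = 3.584.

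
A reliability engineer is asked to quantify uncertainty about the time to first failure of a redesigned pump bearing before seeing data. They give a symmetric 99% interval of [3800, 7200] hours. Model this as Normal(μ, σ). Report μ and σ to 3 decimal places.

μ = 5500.000, σ = 659.982

A symmetric 99% interval runs μ ± z·σ with z = 2.576.
Half-width = 1700, so σ = 1700/2.576 = 659.982.
μ is the interval midpoint, 5500.000.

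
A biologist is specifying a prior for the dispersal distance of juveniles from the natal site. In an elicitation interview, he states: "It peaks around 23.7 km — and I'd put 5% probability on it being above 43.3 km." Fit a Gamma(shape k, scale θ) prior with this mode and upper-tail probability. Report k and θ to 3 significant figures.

k ≈ 8.67, θ ≈ 3.09

Gamma(k,θ) with k>1 has mode (k−1)θ, so θ = 23.7/(k−1).
Need P(X < 43.3) = 0.95 with θ tied to k this way. Start at k = 2, θ = 23.7: P(X<43.3) ≈ 0.545.
Too low — raise k to concentrate. Iterating converges to k ≈ 8.67.
Then θ = 23.7/(8.67−1) ≈ 3.09.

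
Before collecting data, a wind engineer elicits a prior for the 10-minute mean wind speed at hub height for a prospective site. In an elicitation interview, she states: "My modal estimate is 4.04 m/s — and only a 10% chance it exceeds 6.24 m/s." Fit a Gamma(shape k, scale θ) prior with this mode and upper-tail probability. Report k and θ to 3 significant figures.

k ≈ 10.9, θ ≈ 0.409

Gamma(k,θ) with k>1 has mode (k−1)θ, so θ = 4.04/(k−1).
Need P(X < 6.24) = 0.9 with θ tied to k this way. Start at k = 2, θ = 4.04: P(X<6.24) ≈ 0.457.
Too low — raise k to concentrate. Iterating converges to k ≈ 10.9.
Then θ = 4.04/(10.9−1) ≈ 0.409.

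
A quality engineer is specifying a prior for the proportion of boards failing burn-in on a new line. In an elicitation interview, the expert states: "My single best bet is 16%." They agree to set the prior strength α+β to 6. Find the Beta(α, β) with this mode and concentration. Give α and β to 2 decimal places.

For α,β > 1 the Beta mode is (α−1)/(α+β−2). With α+β = 6, the mode is (α−1)/4.
Set (α−1)/4 = 0.16 → α = 1 + 0.16·4 = 1.64.
β = 6 − α = 4.36.

α = 1.64, β = 4.36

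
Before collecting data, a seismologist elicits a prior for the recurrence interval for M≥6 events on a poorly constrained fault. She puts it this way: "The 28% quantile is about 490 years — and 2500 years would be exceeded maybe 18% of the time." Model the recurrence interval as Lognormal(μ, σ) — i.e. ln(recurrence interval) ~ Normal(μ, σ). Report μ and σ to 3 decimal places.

μ ≈ 6.828, σ ≈ 1.088

If T ~ Lognormal(μ,σ) then ln T ~ Normal(μ,σ), so the p-quantile of ln T is μ + z_p·σ.
ln(490) = 6.194 and ln(2500) = 7.824; z_{0.28} = -0.5828, z_{0.82} = 0.9154.
σ = (7.824 − 6.194)/(0.9154 − (-0.5828)) = 1.088.
μ = 6.194 − (-0.5828)·1.088 = 6.828.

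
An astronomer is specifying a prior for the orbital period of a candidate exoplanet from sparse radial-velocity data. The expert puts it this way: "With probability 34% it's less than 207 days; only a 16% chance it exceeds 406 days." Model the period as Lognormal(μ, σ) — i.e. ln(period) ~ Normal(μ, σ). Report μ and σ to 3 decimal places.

μ ≈ 5.530, σ ≈ 0.479

If T ~ Lognormal(μ,σ) then ln T ~ Normal(μ,σ), so the p-quantile of ln T is μ + z_p·σ.
ln(207) = 5.333 and ln(406) = 6.006; z_{0.34} = -0.4125, z_{0.84} = 0.9945.
σ = (6.006 − 5.333)/(0.9945 − (-0.4125)) = 0.479.
μ = 5.333 − (-0.4125)·0.479 = 5.530.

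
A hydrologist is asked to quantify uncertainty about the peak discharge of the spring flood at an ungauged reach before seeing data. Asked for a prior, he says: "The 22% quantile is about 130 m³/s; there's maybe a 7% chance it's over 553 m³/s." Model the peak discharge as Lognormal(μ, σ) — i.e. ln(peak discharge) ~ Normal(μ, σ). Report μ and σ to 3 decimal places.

If T ~ Lognormal(μ,σ) then ln T ~ Normal(μ,σ), so the p-quantile of ln T is μ + z_p·σ.
ln(130) = 4.868 and ln(553) = 6.315; z_{0.22} = -0.7722, z_{0.93} = 1.476.
σ = (6.315 − 4.868)/(1.476 − (-0.7722)) = 0.644.
μ = 4.868 − (-0.7722)·0.644 = 5.365.

μ ≈ 5.365, σ ≈ 0.644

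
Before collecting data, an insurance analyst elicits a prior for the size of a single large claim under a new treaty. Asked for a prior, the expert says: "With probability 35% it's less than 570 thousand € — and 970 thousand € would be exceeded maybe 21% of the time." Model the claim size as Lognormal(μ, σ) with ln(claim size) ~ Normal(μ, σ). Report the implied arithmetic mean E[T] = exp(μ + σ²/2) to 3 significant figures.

E[T] ≈ 748 thousand €

If T ~ Lognormal(μ,σ) then ln T ~ Normal(μ,σ), so the p-quantile of ln T is μ + z_p·σ.
ln(570) = 6.346 and ln(970) = 6.877; z_{0.35} = -0.3853, z_{0.79} = 0.8064.
σ = (6.877 − 6.346)/(0.8064 − (-0.3853)) = 0.446.
μ = 6.346 − (-0.3853)·0.446 = 6.518.
E[T] = exp(μ + σ²/2) = exp(6.518 + 0.0995) = 748 thousand €.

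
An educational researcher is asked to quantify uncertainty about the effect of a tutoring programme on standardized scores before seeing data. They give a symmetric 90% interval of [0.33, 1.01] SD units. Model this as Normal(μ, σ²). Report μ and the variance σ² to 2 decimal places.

μ = 0.67, σ² = 0.04

A symmetric 90% interval runs μ ± z·σ with z = 1.645.
Half-width = 0.34, so σ = 0.34/1.645 = 0.207 and σ² = 0.04.
μ is the interval midpoint, 0.67.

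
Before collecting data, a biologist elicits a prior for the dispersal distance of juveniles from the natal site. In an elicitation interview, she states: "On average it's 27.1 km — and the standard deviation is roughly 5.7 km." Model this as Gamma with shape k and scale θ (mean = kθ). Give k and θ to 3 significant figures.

k ≈ 22.6, θ ≈ 1.2

For Gamma(k, scale θ): mean = kθ, variance = kθ², so CV = 1/√k.
CV = SD/mean = 5.7/27.1 = 0.2103, hence k = 1/CV² = 22.6.
Then θ = mean/k = 27.1/22.6 = 1.2.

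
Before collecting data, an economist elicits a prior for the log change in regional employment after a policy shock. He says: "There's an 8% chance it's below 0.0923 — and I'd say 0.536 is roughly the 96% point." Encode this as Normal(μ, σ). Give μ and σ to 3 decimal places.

μ = 0.290, σ = 0.141

For Normal(μ,σ), the p-quantile is μ + z_p·σ. Here z_{0.08} = -1.405, z_{0.96} = 1.751.
So 0.0923 = μ − 1.405σ and 0.536 = μ + 1.751σ.
Subtracting: σ = (0.536 − 0.0923)/(1.751 − (-1.405)) = 0.141.
Then μ = 0.0923 − (-1.405)·0.141 = 0.290.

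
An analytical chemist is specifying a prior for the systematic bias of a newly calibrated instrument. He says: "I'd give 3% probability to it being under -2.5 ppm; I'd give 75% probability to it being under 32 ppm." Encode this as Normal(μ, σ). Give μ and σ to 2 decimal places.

The p-quantile of Normal(μ,σ) is μ + z_p·σ, with z_{0.03} = -1.881 and z_{0.75} = 0.6745.
Eliminate σ: μ = (z₂·x₁ − z₁·x₂)/(z₂ − z₁) = (0.6745·-2.5 − (-1.881)·32)/2.555 = 22.89.
Then σ = (x₂ − x₁)/(z₂ − z₁) = (32 − -2.5)/2.555 = 13.50.

μ = 22.89, σ = 13.50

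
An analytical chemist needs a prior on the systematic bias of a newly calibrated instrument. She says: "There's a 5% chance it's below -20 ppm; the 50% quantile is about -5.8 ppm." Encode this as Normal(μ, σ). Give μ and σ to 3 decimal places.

μ = -5.800, σ = 8.633

The p-quantile of Normal(μ,σ) is μ + z_p·σ, with z_{0.05} = -1.645 and z_{0.5} = 0.
Eliminate σ: μ = (z₂·x₁ − z₁·x₂)/(z₂ − z₁) = (0·-20 − (-1.645)·-5.8)/1.645 = -5.800.
Then σ = (x₂ − x₁)/(z₂ − z₁) = (-5.8 − -20)/1.645 = 8.633.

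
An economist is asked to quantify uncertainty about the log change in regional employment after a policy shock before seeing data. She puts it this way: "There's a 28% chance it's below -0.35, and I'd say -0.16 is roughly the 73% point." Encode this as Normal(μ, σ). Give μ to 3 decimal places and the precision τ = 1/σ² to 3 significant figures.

μ = -0.257, τ = 39.6

For Normal(μ,σ), the p-quantile is μ + z_p·σ. Here z_{0.28} = -0.5828, z_{0.73} = 0.6128.
So -0.35 = μ − 0.5828σ and -0.16 = μ + 0.6128σ.
Subtracting: σ = (-0.16 − -0.35)/(0.6128 − (-0.5828)) = 0.159.
Then μ = -0.35 − (-0.5828)·0.159 = -0.257.
Precision τ = 1/σ² = 1/0.1589² = 39.6.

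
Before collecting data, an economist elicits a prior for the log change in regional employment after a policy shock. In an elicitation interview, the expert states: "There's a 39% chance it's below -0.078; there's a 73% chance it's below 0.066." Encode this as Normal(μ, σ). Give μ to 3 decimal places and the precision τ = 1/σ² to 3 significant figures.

The p-quantile of Normal(μ,σ) is μ + z_p·σ, with z_{0.39} = -0.2793 and z_{0.73} = 0.6128.
Eliminate σ: μ = (z₂·x₁ − z₁·x₂)/(z₂ − z₁) = (0.6128·-0.078 − (-0.2793)·0.066)/0.8921 = -0.033.
Then σ = (x₂ − x₁)/(z₂ − z₁) = (0.066 − -0.078)/0.8921 = 0.161.
Precision τ = 1/σ² = 1/0.1614² = 38.4.

μ = -0.033, τ = 38.4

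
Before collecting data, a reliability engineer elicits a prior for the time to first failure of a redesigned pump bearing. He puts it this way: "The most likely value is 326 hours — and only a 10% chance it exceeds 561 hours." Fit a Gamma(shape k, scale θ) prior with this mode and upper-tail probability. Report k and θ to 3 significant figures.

k ≈ 7.43, θ ≈ 50.7

Gamma(k,θ) with k>1 has mode (k−1)θ, so θ = 326/(k−1).
Need P(X < 561) = 0.9 with θ tied to k this way. Start at k = 2, θ = 326: P(X<561) ≈ 0.513.
Too low — raise k to concentrate. Iterating converges to k ≈ 7.43.
Then θ = 326/(7.43−1) ≈ 50.7.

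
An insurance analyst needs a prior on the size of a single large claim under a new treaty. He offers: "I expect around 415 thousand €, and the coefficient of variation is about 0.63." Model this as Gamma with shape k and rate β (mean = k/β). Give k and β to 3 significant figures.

For Gamma(k, rate β): mean = k/β, variance = k/β², so CV = 1/√k.
CV = 0.63, hence k = 1/CV² = 2.52.
Then β = k/mean = 2.52/415 = 0.00607.

k ≈ 2.52, β ≈ 0.00607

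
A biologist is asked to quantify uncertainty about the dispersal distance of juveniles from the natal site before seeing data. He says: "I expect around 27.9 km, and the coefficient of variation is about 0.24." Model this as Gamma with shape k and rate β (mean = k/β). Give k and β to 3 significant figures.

k ≈ 17.4, β ≈ 0.622

For Gamma(k, rate β): mean = k/β, variance = k/β², so CV = 1/√k.
CV = 0.24, hence k = 1/CV² = 17.4.
Then β = k/mean = 17.4/27.9 = 0.622.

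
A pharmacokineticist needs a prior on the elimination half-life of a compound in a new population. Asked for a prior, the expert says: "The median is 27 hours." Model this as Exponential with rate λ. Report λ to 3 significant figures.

λ ≈ 0.0257

Exponential median = ln 2 / λ, so λ = ln 2 / 27.0 = 0.0257.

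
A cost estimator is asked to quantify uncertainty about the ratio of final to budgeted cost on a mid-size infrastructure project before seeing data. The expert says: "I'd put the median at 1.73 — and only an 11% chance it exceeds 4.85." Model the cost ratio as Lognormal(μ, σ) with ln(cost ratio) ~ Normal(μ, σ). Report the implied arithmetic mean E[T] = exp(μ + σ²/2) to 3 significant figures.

E[T] ≈ 2.46

If T ~ Lognormal(μ,σ) then ln T ~ Normal(μ,σ), so the p-quantile of ln T is μ + z_p·σ.
ln(1.73) = 0.5481 and ln(4.85) = 1.579; z_{0.5} = 0, z_{0.89} = 1.227.
σ = (1.579 − 0.5481)/(1.227 − (0)) = 0.840.
μ = 0.5481 − (0)·0.840 = 0.548.
E[T] = exp(μ + σ²/2) = exp(0.548 + 0.3532) = 2.46.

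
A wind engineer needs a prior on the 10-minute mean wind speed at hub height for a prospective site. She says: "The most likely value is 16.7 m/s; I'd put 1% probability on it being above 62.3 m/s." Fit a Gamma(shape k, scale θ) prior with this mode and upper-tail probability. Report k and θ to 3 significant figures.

Gamma(k,θ) with k>1 has mode (k−1)θ, so θ = 16.7/(k−1).
Need P(X < 62.3) = 0.99 with θ tied to k this way. Start at k = 2, θ = 16.7: P(X<62.3) ≈ 0.887.
Too low — raise k to concentrate. Iterating converges to k ≈ 3.46.
Then θ = 16.7/(3.46−1) ≈ 6.8.

k ≈ 3.46, θ ≈ 6.8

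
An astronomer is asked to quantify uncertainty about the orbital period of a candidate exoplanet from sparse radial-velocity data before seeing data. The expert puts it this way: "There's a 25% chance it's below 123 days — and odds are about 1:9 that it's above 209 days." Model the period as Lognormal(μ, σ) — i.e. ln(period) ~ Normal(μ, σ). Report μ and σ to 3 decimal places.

μ ≈ 4.995, σ ≈ 0.271

If T ~ Lognormal(μ,σ) then ln T ~ Normal(μ,σ), so the p-quantile of ln T is μ + z_p·σ.
ln(123) = 4.812 and ln(209) = 5.342; z_{0.25} = -0.6745, z_{0.9} = 1.282.
σ = (5.342 − 4.812)/(1.282 − (-0.6745)) = 0.271.
μ = 4.812 − (-0.6745)·0.271 = 4.995.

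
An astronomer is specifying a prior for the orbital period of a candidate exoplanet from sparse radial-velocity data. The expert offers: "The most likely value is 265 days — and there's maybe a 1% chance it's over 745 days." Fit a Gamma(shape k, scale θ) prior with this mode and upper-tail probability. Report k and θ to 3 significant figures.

k ≈ 5.28, θ ≈ 61.9

Gamma(k,θ) with k>1 has mode (k−1)θ, so θ = 265/(k−1).
Need P(X < 745) = 0.99 with θ tied to k this way. Start at k = 2, θ = 265: P(X<745) ≈ 0.771.
Too low — raise k to concentrate. Iterating converges to k ≈ 5.28.
Then θ = 265/(5.28−1) ≈ 61.9.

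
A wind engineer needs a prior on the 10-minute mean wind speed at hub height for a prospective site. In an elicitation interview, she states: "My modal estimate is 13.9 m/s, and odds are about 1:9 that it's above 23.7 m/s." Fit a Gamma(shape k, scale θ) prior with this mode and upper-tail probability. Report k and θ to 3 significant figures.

Gamma(k,θ) with k>1 has mode (k−1)θ, so θ = 13.9/(k−1).
Need P(X < 23.7) = 0.9 with θ tied to k this way. Start at k = 2, θ = 13.9: P(X<23.7) ≈ 0.508.
Too low — raise k to concentrate. Iterating converges to k ≈ 7.65.
Then θ = 13.9/(7.65−1) ≈ 2.09.

k ≈ 7.65, θ ≈ 2.09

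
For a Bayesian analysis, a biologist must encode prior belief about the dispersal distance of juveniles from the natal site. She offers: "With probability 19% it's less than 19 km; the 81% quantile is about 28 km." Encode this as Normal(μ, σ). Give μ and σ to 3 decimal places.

For Normal(μ,σ), the p-quantile is μ + z_p·σ. Here z_{0.19} = -0.8779, z_{0.81} = 0.8779.
So 19 = μ − 0.8779σ and 28 = μ + 0.8779σ.
Subtracting: σ = (28 − 19)/(0.8779 − (-0.8779)) = 5.126.
Then μ = 19 − (-0.8779)·5.126 = 23.500.

μ = 23.500, σ = 5.126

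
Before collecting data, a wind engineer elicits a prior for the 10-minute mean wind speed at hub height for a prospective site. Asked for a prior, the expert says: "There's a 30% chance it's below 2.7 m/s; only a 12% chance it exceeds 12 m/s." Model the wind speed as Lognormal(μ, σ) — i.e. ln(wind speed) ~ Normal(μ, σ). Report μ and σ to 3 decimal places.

μ ≈ 1.454, σ ≈ 0.878

If T ~ Lognormal(μ,σ) then ln T ~ Normal(μ,σ), so the p-quantile of ln T is μ + z_p·σ.
ln(2.7) = 0.9933 and ln(12) = 2.485; z_{0.3} = -0.5244, z_{0.88} = 1.175.
σ = (2.485 − 0.9933)/(1.175 − (-0.5244)) = 0.878.
μ = 0.9933 − (-0.5244)·0.878 = 1.454.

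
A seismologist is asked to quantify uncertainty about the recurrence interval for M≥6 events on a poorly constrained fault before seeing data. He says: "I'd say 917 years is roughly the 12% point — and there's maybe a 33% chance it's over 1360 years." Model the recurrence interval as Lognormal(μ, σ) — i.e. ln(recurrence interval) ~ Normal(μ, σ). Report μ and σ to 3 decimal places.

μ ≈ 7.108, σ ≈ 0.244

If T ~ Lognormal(μ,σ) then ln T ~ Normal(μ,σ), so the p-quantile of ln T is μ + z_p·σ.
ln(917) = 6.821 and ln(1360) = 7.215; z_{0.12} = -1.175, z_{0.67} = 0.4399.
σ = (7.215 − 6.821)/(0.4399 − (-1.175)) = 0.244.
μ = 6.821 − (-1.175)·0.244 = 7.108.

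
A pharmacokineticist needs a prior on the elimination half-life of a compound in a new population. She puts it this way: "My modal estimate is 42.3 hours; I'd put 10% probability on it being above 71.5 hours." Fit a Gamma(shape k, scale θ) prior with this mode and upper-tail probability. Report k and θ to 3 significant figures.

Gamma(k,θ) with k>1 has mode (k−1)θ, so θ = 42.3/(k−1).
Need P(X < 71.5) = 0.9 with θ tied to k this way. Start at k = 2, θ = 42.3: P(X<71.5) ≈ 0.504.
Too low — raise k to concentrate. Iterating converges to k ≈ 7.87.
Then θ = 42.3/(7.87−1) ≈ 6.16.

k ≈ 7.87, θ ≈ 6.16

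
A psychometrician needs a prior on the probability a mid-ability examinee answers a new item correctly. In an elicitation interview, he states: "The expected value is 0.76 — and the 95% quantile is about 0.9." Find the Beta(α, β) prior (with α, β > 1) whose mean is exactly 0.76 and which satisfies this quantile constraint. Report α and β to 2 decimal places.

α ≈ 14.48, β ≈ 4.57

With mean 0.76 fixed, write α = 0.76s, β = 0.24s where s = α+β.
Need P(θ < 0.9) = 0.95 under Beta(0.76s, 0.24s). Normal approximation: (q−m)/√(m(1−m)/s) ≈ z_{0.95} = 1.64, so s ≈ 0.76·0.24·(1.64)²/(0.9−0.76)² = 25.2.
At s = 25.2: P(θ<0.9) ≈ 0.973. Adjusting to match 0.95 gives s ≈ 19.06.
So α = 0.76·19.06 ≈ 14.48, β = 0.24·19.06 ≈ 4.57.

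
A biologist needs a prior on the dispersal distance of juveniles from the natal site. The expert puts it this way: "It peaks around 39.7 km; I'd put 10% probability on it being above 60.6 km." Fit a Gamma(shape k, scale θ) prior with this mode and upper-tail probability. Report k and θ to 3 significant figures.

k ≈ 11.4, θ ≈ 3.81

Gamma(k,θ) with k>1 has mode (k−1)θ, so θ = 39.7/(k−1).
Need P(X < 60.6) = 0.9 with θ tied to k this way. Start at k = 2, θ = 39.7: P(X<60.6) ≈ 0.451.
Too low — raise k to concentrate. Iterating converges to k ≈ 11.4.
Then θ = 39.7/(11.4−1) ≈ 3.81.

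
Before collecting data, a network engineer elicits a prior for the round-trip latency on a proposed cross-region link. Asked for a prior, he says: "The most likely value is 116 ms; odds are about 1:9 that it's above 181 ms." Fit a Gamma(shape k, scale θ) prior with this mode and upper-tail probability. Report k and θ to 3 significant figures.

k ≈ 10.5, θ ≈ 12.3

Gamma(k,θ) with k>1 has mode (k−1)θ, so θ = 116/(k−1).
Need P(X < 181) = 0.9 with θ tied to k this way. Start at k = 2, θ = 116: P(X<181) ≈ 0.462.
Too low — raise k to concentrate. Iterating converges to k ≈ 10.5.
Then θ = 116/(10.5−1) ≈ 12.3.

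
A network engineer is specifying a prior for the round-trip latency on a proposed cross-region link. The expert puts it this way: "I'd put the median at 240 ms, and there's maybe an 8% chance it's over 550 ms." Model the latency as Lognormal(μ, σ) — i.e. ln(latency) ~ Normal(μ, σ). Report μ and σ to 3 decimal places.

If T ~ Lognormal(μ,σ) then ln T ~ Normal(μ,σ), so the p-quantile of ln T is μ + z_p·σ.
ln(240) = 5.481 and ln(550) = 6.31; z_{0.5} = 0, z_{0.92} = 1.405.
σ = (6.31 − 5.481)/(1.405 − (0)) = 0.590.
μ = 5.481 − (0)·0.590 = 5.481.

μ ≈ 5.481, σ ≈ 0.590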